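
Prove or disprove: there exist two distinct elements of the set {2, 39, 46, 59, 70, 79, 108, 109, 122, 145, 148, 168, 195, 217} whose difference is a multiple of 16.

Residues mod 16: 2↦2, 39↦7, 46↦14, 59↦11, 70↦6, 79↦15, 108↦12, 109↦13, 122↦10, 145↦1, 148↦4, 168↦8, 195↦3, 217↦9.
No residue repeats among the 14 elements, so no pair has difference ≡ 0 (mod 16).

No, no such pair exists.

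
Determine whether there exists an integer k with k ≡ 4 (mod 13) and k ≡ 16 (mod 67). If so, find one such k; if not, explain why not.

Since 13 and 67 share no common factor, CRT says the pair of congruences has a solution (unique mod 871).
Any solution of the first congruence is k = 4 + 13t; substituting into the second, 13t ≡ 16 − 4 ≡ 12 (mod 67).
Note 13·31 = 403 ≡ 1 (mod 67) (as 403 − 1 = 6·67), so 13⁻¹ ≡ 31.
Therefore t ≡ 31·12 = 372 ≡ 37 (mod 67).
With t = 37: k = 4 + 13·37 = 485.
Indeed 485 ≡ 4 (mod 13) and 485 ≡ 16 (mod 67).

k = 485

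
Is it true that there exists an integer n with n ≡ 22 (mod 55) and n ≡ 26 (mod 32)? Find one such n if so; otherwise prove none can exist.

n = 1562

The moduli 55 and 32 are coprime, so by the Chinese Remainder Theorem a unique solution modulo 1760 exists.
Any solution of the first congruence is n = 22 + 55t; substituting into the second, 55t ≡ 26 − 22 ≡ 4 (mod 32).
55 ≡ 23 (mod 32), so this reads 23t ≡ 4 (mod 32). Invert 23 mod 32 by the Euclidean algorithm: 32 = 1·23 + 9, 23 = 2·9 + 5, 9 = 1·5 + 4, 5 = 1·4 + 1, 4 = 4·1 + 0; back-substituting, 1 = 5 − 1·4 = 5 − (9 − 1·5) = −9 + 2·5 = −9 + 2·(23 − 2·9) = 2·23 − 5·9 = 2·23 − 5·(32 − 1·23) = −5·32 + 7·23. Hence 23·7 ≡ 1, so 23⁻¹ ≡ 7 (mod 32).
Therefore t ≡ 7·4 = 28 (mod 32).
Taking t = 28 gives n = 22 + 55·28 = 1562.
Indeed 1562 ≡ 22 (mod 55) and 1562 ≡ 26 (mod 32).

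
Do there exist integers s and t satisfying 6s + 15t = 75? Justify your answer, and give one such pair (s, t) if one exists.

s = 0, t = 5

Since gcd(6, 15) = 3 and 75 = 3·25, Bézout's identity guarantees a solution.
Dividing through by 3 reduces the equation to 2s + 5t = 25.
Euclidean algorithm: 5 = 2·2 + 1, 2 = 2·1 + 0.
Unwinding: 1 = 5 − 2·2, i.e. 2·(-2) + 5·1 = 1.
Scaling by 25 gives the particular solution (s, t) = (-50, 25).
Adding 10·5 to s and subtracting 10·2 from t gives the tidier solution (0, 5).
Check: 6·0 + 15·5 = 0 + 75 = 75. ✓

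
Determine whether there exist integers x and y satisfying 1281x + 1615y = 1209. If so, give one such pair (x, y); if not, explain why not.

Since gcd(1281, 1615) = 1, every integer is an integer combination of 1281 and 1615.
Euclidean algorithm: 1615 = 1·1281 + 334, 1281 = 3·334 + 279, 334 = 1·279 + 55, 279 = 5·55 + 4, 55 = 13·4 + 3, 4 = 1·3 + 1, 3 = 3·1 + 0.
Back-substituting, 1 = 4 − 1·3 = 4 − (55 − 13·4) = −55 + 14·4 = −55 + 14·(279 − 5·55) = 14·279 − 71·55 = 14·279 − 71·(334 − 1·279) = −71·334 + 85·279 = −71·334 + 85·(1281 − 3·334) = 85·1281 − 326·334 = 85·1281 − 326·(1615 − 1·1281) = −326·1615 + 411·1281; that is, 1281·411 + 1615·(-326) = 1.
Multiplying through by 1209: x = 411·1209 = 496899, y = (-326)·1209 = -394134 is a solution.
Shifting by a multiple of (1615, −1281) keeps it a solution: x = 496899 − 307·1615 = 1094, y = -394134 + 307·1281 = -867.
Indeed 1281·1094 + 1615·(-867) = 1401414 − 1400205 = 1209.

x = 1094, y = -867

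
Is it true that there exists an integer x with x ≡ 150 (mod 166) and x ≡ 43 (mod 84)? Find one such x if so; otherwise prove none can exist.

Reduce both congruences modulo 2, which divides 166 and 84: they say x ≡ 150 (mod 2) and x ≡ 43 (mod 2).
But 150 mod 2 = 0 while 43 mod 2 = 1, a contradiction.
So no integer satisfies both congruences.

No such integer exists.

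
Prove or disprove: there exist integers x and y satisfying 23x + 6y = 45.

23 and 6 are coprime, so 23x + 6y ranges over all of ℤ.
Euclidean algorithm: 23 = 3·6 + 5, 6 = 1·5 + 1, 5 = 5·1 + 0.
Unwinding: 1 = 6 − 1·5 = 6 − (23 − 3·6) = −23 + 4·6, i.e. 23·(-1) + 6·4 = 1.
Times 45: 23·(-45) + 6·180 = 45, so (-45, 180) solves it.
Shifting by a multiple of (6, −23) keeps it a solution: x = -45 + 8·6 = 3, y = 180 − 8·23 = -4.
Indeed 23·3 + 6·(-4) = 69 − 24 = 45.

x = 3, y = -4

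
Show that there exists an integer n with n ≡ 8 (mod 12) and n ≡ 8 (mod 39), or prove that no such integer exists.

The moduli are not coprime: gcd(12, 39) = 3. Compatibility requires 3 ∣ (8 − 8) = 0, which holds, so solutions exist.
In fact n = 8 itself already satisfies 8 mod 39 = 8.
Verify: 8 = 0·12 + 8 and 8 = 0·39 + 8. ✓

n = 8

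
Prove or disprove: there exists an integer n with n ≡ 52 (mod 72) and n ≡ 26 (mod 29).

n = 1708

gcd(72, 29) = 1, so the Chinese Remainder Theorem guarantees exactly one residue class mod 2088 satisfying both.
Any solution of the first congruence is n = 52 + 72t; substituting into the second, 72t ≡ 26 − 52 ≡ 3 (mod 29).
72 ≡ 14 (mod 29), so this reads 14t ≡ 3 (mod 29). Note 14·27 = 378 ≡ 1 (mod 29) (as 378 − 1 = 13·29), so 14⁻¹ ≡ 27.
Therefore t ≡ 27·3 = 81 ≡ 23 (mod 29).
With t = 23: n = 52 + 72·23 = 1708.
Indeed 1708 ≡ 52 (mod 72) and 1708 ≡ 26 (mod 29).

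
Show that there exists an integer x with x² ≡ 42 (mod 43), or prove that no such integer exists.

There is no such integer.

Apply Euler's criterion with the prime 43: 42 is a quadratic residue iff 42^21 ≡ 1 (mod 43), and a non-residue iff it is ≡ −1.
Repeated squaring mod 43: 42^2 = 1764 ≡ 1; 42^4 ≡ 1² = 1 ≡ 1; 42^8 ≡ 1² = 1 ≡ 1; 42^16 ≡ 1² = 1 ≡ 1.
Since 21 = 16 + 4 + 1, 42^21 ≡ 1 · 1 · 42; multiplying out mod 43: 1·1 = 1 ≡ 1, then 1·42 = 42 ≡ 42. Thus 42^21 ≡ 42 ≡ −1 (mod 43).
By Euler's criterion 42 is a quadratic non-residue mod 43: no x satisfies x² ≡ 42 (mod 43).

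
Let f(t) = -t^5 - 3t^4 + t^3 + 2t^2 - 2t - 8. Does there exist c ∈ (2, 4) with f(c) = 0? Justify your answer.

f(2) = -76 and f(4) = -1712, both negative, so a sign-change argument is unavailable; we show f keeps this sign on the whole interval.
Substitute t = 2 + u, where 0 < u < 2 on the interval. Expanding, f(2 + u) = -u^5 - 13u^4 - 63u^3 - 144u^2 - 158u - 76.
All 6 nonzero coefficients of this polynomial in u are negative; hence for u > 0 the value is a sum of negative terms (the constant -76 among them).
Therefore f(t) < 0 throughout (2, 4), and f has no zero there.

f has no root in that interval.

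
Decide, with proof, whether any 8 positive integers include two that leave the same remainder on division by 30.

Consider the 8 integers 136, 137, …, 143. They lie in distinct residue classes modulo 30, since 8 ≤ 30.
Hence this collection has no pair with equal remainders mod 30, disproving the claim.

No, the set {136, 137, 138, 139, 140, 141, 142, 143} is a counterexample.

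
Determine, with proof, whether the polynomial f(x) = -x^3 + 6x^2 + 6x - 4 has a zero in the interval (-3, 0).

Yes, f has a root in the interval.

f(-3) = 59 and f(0) = -4, which have opposite signs.
As a polynomial, f is continuous on every closed interval.
By the Intermediate Value Theorem, f takes the value 0 somewhere in the open interval.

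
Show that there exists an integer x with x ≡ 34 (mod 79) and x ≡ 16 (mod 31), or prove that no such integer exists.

x = 1535

The moduli 79 and 31 are coprime, so by the Chinese Remainder Theorem a unique solution modulo 2449 exists.
Any solution of the first congruence is x = 34 + 79t; substituting into the second, 79t ≡ 16 − 34 ≡ 13 (mod 31).
79 ≡ 17 (mod 31), so this reads 17t ≡ 13 (mod 31). Invert 17 mod 31 by the Euclidean algorithm: 31 = 1·17 + 14, 17 = 1·14 + 3, 14 = 4·3 + 2, 3 = 1·2 + 1, 2 = 2·1 + 0; back-substituting, 1 = 3 − 1·2 = 3 − (14 − 4·3) = −14 + 5·3 = −14 + 5·(17 − 1·14) = 5·17 − 6·14 = 5·17 − 6·(31 − 1·17) = −6·31 + 11·17. Hence 17·11 ≡ 1, so 17⁻¹ ≡ 11 (mod 31).
Therefore t ≡ 11·13 = 143 ≡ 19 (mod 31).
With t = 19: x = 34 + 79·19 = 1535.
Indeed 1535 ≡ 34 (mod 79) and 1535 ≡ 16 (mod 31).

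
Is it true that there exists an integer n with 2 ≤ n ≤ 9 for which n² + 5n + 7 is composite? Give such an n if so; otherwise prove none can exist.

n = 7

At n = 7: 7² + 5·7 + 7 = 91 = 7·13, which is composite.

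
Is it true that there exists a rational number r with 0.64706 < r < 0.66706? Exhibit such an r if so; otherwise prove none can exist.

Scale by 3: the interval becomes (1.94118, 2.00118), which contains the integer 2.
Dividing back, 0.64706 < 2/3 < 0.66706, and 2/3 is rational.

r = 2/3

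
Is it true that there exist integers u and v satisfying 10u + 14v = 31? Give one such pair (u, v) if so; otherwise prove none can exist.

No such integers exist.

Both 10 and 14 are divisible by gcd(10, 14) = 2, hence so is any combination 10u + 14v.
But 31 = 2·15 + 1, so 2 ∤ 31.
So the equation is unsolvable over ℤ.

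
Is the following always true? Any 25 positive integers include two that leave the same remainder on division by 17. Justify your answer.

Each integer lies in one of the 17 residue classes modulo 17.
Placing 25 integers into 17 classes, some class receives at least two — say a and b.
So a and b have equal remainders mod 17, which is exactly what was to be shown.

Yes.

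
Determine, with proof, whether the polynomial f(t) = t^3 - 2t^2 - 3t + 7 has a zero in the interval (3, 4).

The endpoint values f(3) = 7 and f(4) = 27 are both positive. Claim: f(t) > 0 for every t in (3, 4).
Substitute t = 3 + u, where 0 < u < 1 on the interval. Expanding, f(3 + u) = u^3 + 7u^2 + 12u + 7.
All 4 nonzero coefficients of this polynomial in u are positive; hence for u > 0 the value is a sum of positive terms (the constant 7 among them).
Therefore f(t) > 0 throughout (3, 4), and f has no zero there.

f has no root in that interval.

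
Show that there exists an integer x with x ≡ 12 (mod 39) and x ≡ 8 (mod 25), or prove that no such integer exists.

x = 558

The moduli 39 and 25 are coprime, so by the Chinese Remainder Theorem a unique solution modulo 975 exists.
Write x = 12 + 39t and require 12 + 39t ≡ 8 (mod 25), i.e. 39t ≡ 21 (mod 25).
39 ≡ 14 (mod 25), so this reads 14t ≡ 21 (mod 25). Since 14·9 = 126 = 5·25 + 1, the inverse of 14 mod 25 is 9.
Therefore t ≡ 9·21 = 189 ≡ 14 (mod 25).
With t = 14: x = 12 + 39·14 = 558.
Verify: 558 = 14·39 + 12 and 558 = 22·25 + 8. ✓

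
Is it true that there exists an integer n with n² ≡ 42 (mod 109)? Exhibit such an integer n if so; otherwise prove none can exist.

Apply Euler's criterion with the prime 109: 42 is a quadratic residue iff 42^54 ≡ 1 (mod 109), and a non-residue iff it is ≡ −1.
Squaring successively (mod 109): 42^2 = 1764 ≡ 20; 42^4 ≡ 20² = 400 ≡ 73; 42^8 ≡ 73² = 5329 ≡ 97; 42^16 ≡ 97² = 9409 ≡ 35; 42^32 ≡ 35² = 1225 ≡ 26.
Since 54 = 32 + 16 + 4 + 2, 42^54 ≡ 26 · 35 · 73 · 20; multiplying out mod 109: 26·35 = 910 ≡ 38, then 38·73 = 2774 ≡ 49, then 49·20 = 980 ≡ 108. Thus 42^54 ≡ 108 ≡ −1 (mod 109).
By Euler's criterion 42 is a quadratic non-residue mod 109: no n satisfies n² ≡ 42 (mod 109).

No such integer exists.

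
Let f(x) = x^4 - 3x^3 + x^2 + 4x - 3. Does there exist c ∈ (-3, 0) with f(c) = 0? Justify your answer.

f(-3) = 156 and f(0) = -3, which have opposite signs.
As a polynomial, f is continuous on every closed interval.
By the Intermediate Value Theorem, f takes the value 0 somewhere in the open interval.

Yes, such a c exists.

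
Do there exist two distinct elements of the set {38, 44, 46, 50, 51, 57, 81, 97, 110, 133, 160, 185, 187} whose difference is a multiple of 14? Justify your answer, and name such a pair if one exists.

Reduce each element modulo 14: 38↦10, 44↦2, 46↦4, 50↦8, 51↦9, 57↦1, 81↦11, 97↦13, 110↦12, 133↦7, 160↦6, 185↦3, 187↦5.
All 13 residues are distinct, so no two elements differ by a multiple of 14.

No, no such pair exists.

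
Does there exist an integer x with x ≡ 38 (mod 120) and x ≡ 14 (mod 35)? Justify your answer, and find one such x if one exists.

Both moduli are multiples of 5 = gcd(120, 35), so any solution would satisfy x ≡ 38 and x ≡ 14 modulo 5 simultaneously.
However 38 ≡ 3 and 14 ≡ 4 (mod 5), and 3 ≠ 4.
Hence the system has no solution.

No such integer exists.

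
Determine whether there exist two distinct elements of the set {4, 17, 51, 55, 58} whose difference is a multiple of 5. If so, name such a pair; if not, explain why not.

No, no such pair exists.

Two integers differ by a multiple of 5 exactly when they have the same residue mod 5. The residues are 4↦4, 17↦2, 51↦1, 55↦0, 58↦3.
No residue repeats among the 5 elements, so no pair has difference ≡ 0 (mod 5).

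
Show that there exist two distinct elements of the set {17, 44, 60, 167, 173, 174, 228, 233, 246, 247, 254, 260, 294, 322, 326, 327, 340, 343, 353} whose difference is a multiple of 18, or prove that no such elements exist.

Yes: 17 and 233.

Reduce each element mod 18: 17↦17, 44↦8, 60↦6, 167↦5, 173↦11, 174↦12, 228↦12, 233↦17, 246↦12, 247↦13, 254↦2, 260↦8, 294↦6, 322↦16, 326↦2, 327↦3, 340↦16, 343↦1, 353↦11. The residue 17 repeats (at 17 and 233), and 233 − 17 = 216 = 12·18.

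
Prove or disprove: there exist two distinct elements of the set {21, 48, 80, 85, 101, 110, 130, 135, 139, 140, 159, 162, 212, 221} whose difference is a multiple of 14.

Two integers differ by a multiple of 14 exactly when they have the same residue mod 14. The residues are 21↦7, 48↦6, 80↦10, 85↦1, 101↦3, 110↦12, 130↦4, 135↦9, 139↦13, 140↦0, 159↦5, 162↦8, 212↦2, 221↦11.
These 14 residues are pairwise different, hence no difference of two elements is divisible by 14.

No such pair exists.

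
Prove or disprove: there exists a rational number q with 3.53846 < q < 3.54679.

Multiplying by 11: 11·3.53846 = 38.92306 and 11·3.54679 = 39.01469, so the integer 39 lies strictly between them.
Hence 39/11 is a rational number with 3.53846 < 39/11 < 3.54679.

q = 39/11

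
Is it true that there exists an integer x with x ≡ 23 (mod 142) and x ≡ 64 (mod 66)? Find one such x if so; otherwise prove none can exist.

Reduce both congruences modulo 2, which divides 142 and 66: they say x ≡ 23 (mod 2) and x ≡ 64 (mod 2).
But 23 mod 2 = 1 while 64 mod 2 = 0, a contradiction.
Therefore no such x exists.

No, no such integer exists.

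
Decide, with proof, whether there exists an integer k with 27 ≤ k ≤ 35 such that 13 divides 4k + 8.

No, no such integer k in that range exists.

The values of 4k + 8 for k = 27, 28, …, 35 are 116, 120, 124, 128, 132, 136, 140, 144, 148; reduced mod 13 these are 12, 3, 7, 11, 2, 6, 10, 1, 5.
Since 0 is absent from this list, 13 ∤ 4k + 8 for every k with 27 ≤ k ≤ 35.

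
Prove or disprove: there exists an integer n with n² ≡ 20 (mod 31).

n = 19 works: 19² = 361, and 361 − 20 = 341 = 11·31.

n = 19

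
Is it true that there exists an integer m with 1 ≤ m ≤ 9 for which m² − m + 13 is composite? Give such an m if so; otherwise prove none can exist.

At m = 4: 4² − 4 + 13 = 25 = 5·5, which is composite.

m = 4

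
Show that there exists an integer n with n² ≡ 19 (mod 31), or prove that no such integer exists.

Take n = 22. Then 22² = 484 = 15·31 + 19, so 22² ≡ 19 (mod 31).

n = 22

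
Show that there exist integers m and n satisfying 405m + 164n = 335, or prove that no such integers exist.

405 and 164 are coprime, so 405m + 164n ranges over all of ℤ.
Run the Euclidean algorithm on 405 and 164: 405 = 2·164 + 77, 164 = 2·77 + 10, 77 = 7·10 + 7, 10 = 1·7 + 3, 7 = 2·3 + 1, 3 = 3·1 + 0.
Working back up the chain: 1 = 7 − 2·3 = 7 − 2·(10 − 1·7) = −2·10 + 3·7 = −2·10 + 3·(77 − 7·10) = 3·77 − 23·10 = 3·77 − 23·(164 − 2·77) = −23·164 + 49·77 = −23·164 + 49·(405 − 2·164) = 49·405 − 121·164. So 405·49 + 164·(-121) = 1.
Scaling by 335 gives the particular solution (m, n) = (16415, -40535).
Shifting by a multiple of (164, −405) keeps it a solution: m = 16415 − 100·164 = 15, n = -40535 + 100·405 = -35.
Indeed 405·15 + 164·(-35) = 6075 − 5740 = 335.

m = 15, n = -35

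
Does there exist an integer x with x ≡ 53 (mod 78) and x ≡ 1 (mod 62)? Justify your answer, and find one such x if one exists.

Here gcd(78, 62) = 2, and both 53 and 1 leave remainder 1 mod 2, so the system is consistent.
Write x = 53 + 78t. Then 78t ≡ 1 − 53 ≡ 10 (mod 62); dividing through by 2 gives 39t ≡ 5 (mod 31).
39 ≡ 8 (mod 31), so this reads 8t ≡ 5 (mod 31). Since 8·4 = 32 = 1·31 + 1, the inverse of 8 mod 31 is 4.
Therefore t ≡ 4·5 = 20 (mod 31).
Then x = 53 + 78·20 = 1613.
Indeed 1613 ≡ 53 (mod 78) and 1613 ≡ 1 (mod 62).

x = 1613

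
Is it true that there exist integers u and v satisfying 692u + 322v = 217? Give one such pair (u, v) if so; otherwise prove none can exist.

There are no such integers.

Both 692 and 322 are divisible by gcd(692, 322) = 2, hence so is any combination 692u + 322v.
But 217 = 2·108 + 1, so 2 ∤ 217.
Hence no integers u, v satisfy the equation.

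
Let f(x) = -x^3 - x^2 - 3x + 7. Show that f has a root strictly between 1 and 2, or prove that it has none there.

Yes, f has a root in the interval.

f(1) = 2 and f(2) = -11, which have opposite signs.
f is continuous everywhere (it is a polynomial), in particular on [1, 2].
By the Intermediate Value Theorem f must vanish at some point of (1, 2).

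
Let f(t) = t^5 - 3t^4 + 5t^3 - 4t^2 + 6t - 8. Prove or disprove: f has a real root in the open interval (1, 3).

f(1) = -3 and f(3) = 109, which have opposite signs.
Since f is a polynomial it is continuous on [1, 3].
By the Intermediate Value Theorem, f takes the value 0 somewhere in the open interval.

Such a root exists.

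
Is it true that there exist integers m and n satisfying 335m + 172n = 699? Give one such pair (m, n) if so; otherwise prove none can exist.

335 and 172 are coprime, so 335m + 172n ranges over all of ℤ.
Euclidean algorithm: 335 = 1·172 + 163, 172 = 1·163 + 9, 163 = 18·9 + 1, 9 = 9·1 + 0.
Working back up the chain: 1 = 163 − 18·9 = 163 − 18·(172 − 1·163) = −18·172 + 19·163 = −18·172 + 19·(335 − 1·172) = 19·335 − 37·172. So 335·19 + 172·(-37) = 1.
Times 699: 335·13281 + 172·(-25863) = 699, so (13281, -25863) solves it.
The general solution is m = 13281 + 172k, n = -25863 − 335k; taking k = -77 gives the smaller pair m = 37, n = -68.
Indeed 335·37 + 172·(-68) = 12395 − 11696 = 699.

m = 37, n = -68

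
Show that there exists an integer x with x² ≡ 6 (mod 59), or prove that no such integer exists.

Apply Euler's criterion with the prime 59: 6 is a quadratic residue iff 6^29 ≡ 1 (mod 59), and a non-residue iff it is ≡ −1.
Repeated squaring mod 59: 6^2 = 36 ≡ 36; 6^4 ≡ 36² = 1296 ≡ 57; 6^8 ≡ 57² = 3249 ≡ 4; 6^16 ≡ 4² = 16 ≡ 16.
Since 29 = 16 + 8 + 4 + 1, 6^29 ≡ 16 · 4 · 57 · 6; multiplying out mod 59: 16·4 = 64 ≡ 5, then 5·57 = 285 ≡ 49, then 49·6 = 294 ≡ 58. Thus 6^29 ≡ 58 ≡ −1 (mod 59).
The value −1 means 6 is a non-residue modulo 59, so x² ≡ 6 (mod 59) is impossible.

No such integer exists.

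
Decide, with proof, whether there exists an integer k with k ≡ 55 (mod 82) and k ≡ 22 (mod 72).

gcd(82, 72) = 2. If k ≡ 55 (mod 82) and k ≡ 22 (mod 72), then k ≡ 55 (mod 2) and k ≡ 22 (mod 2).
But 55 mod 2 = 1 while 22 mod 2 = 0, a contradiction.
So no integer satisfies both congruences.

No, no such integer exists.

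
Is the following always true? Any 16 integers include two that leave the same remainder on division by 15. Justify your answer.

Yes.

Partition the integers by their residue mod 15; there are 15 classes.
Placing 16 integers into 15 classes, some class receives at least two — say a and b.
So a and b have equal remainders mod 15, which is exactly what was to be shown.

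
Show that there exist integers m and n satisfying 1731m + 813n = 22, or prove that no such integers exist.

No such integers exist.

Both 1731 and 813 are divisible by gcd(1731, 813) = 3, hence so is any combination 1731m + 813n.
However 22 leaves remainder 1 on division by 3.
Therefore 1731m + 813n = 22 has no solution in integers.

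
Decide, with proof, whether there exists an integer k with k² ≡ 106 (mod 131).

There is no such integer.

Apply Euler's criterion with the prime 131: 106 is a quadratic residue iff 106^65 ≡ 1 (mod 131), and a non-residue iff it is ≡ −1.
Squaring successively (mod 131): 106^2 = 11236 ≡ 101; 106^4 ≡ 101² = 10201 ≡ 114; 106^8 ≡ 114² = 12996 ≡ 27; 106^16 ≡ 27² = 729 ≡ 74; 106^32 ≡ 74² = 5476 ≡ 105; 106^64 ≡ 105² = 11025 ≡ 21.
Since 65 = 64 + 1, 106^65 ≡ 21 · 106; multiplying out mod 131: 21·106 = 2226 ≡ 130. Thus 106^65 ≡ 130 ≡ −1 (mod 131).
By Euler's criterion 106 is a quadratic non-residue mod 131: no k satisfies k² ≡ 106 (mod 131).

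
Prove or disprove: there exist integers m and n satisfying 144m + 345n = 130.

No, no such integers exist.

gcd(144, 345) = 3, so every integer of the form 144m + 345n is a multiple of 3.
But 130 = 3·43 + 1, so 3 ∤ 130.
Hence no integers m, n satisfy the equation.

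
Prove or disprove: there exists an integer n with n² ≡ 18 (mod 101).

101 is prime, so by Euler's criterion 18 is a square mod 101 iff 18^((101−1)/2) = 18^50 ≡ 1 (mod 101).
Repeated squaring mod 101: 18^2 = 324 ≡ 21; 18^4 ≡ 21² = 441 ≡ 37; 18^8 ≡ 37² = 1369 ≡ 56; 18^16 ≡ 56² = 3136 ≡ 5; 18^32 ≡ 5² = 25 ≡ 25.
Since 50 = 32 + 16 + 2, 18^50 ≡ 25 · 5 · 21; multiplying out mod 101: 25·5 = 125 ≡ 24, then 24·21 = 504 ≡ 100. Thus 18^50 ≡ 100 ≡ −1 (mod 101).
By Euler's criterion 18 is a quadratic non-residue mod 101: no n satisfies n² ≡ 18 (mod 101).

No, no such integer exists.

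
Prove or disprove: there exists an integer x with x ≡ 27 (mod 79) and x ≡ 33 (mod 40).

x = 2713

Since 79 and 40 share no common factor, CRT says the pair of congruences has a solution (unique mod 3160).
Any solution of the first congruence is x = 27 + 79t; substituting into the second, 79t ≡ 33 − 27 ≡ 6 (mod 40).
79 ≡ 39 (mod 40), so this reads 39t ≡ 6 (mod 40). Since 39·39 = 1521 = 38·40 + 1, the inverse of 39 mod 40 is 39.
Therefore t ≡ 39·6 = 234 ≡ 34 (mod 40).
Taking t = 34 gives x = 27 + 79·34 = 2713.
Indeed 2713 ≡ 27 (mod 79) and 2713 ≡ 33 (mod 40).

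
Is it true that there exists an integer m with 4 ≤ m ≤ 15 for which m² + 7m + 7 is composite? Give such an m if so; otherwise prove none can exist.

m = 11

At m = 11: 11² + 7·11 + 7 = 205 = 5·41, which is composite.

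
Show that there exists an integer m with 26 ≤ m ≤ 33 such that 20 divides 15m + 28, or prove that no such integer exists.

At m = 26, 15·26 + 28 = 418 ≡ 18 (mod 20), and each step in m adds 15, giving residues 18, 13, 8, 3, 18, 13, 8, 3 for m = 26, 27, …, 33.
The residue 0 does not occur, so no m in [26, 33] makes 15m + 28 a multiple of 20.

There is no such integer m in that range.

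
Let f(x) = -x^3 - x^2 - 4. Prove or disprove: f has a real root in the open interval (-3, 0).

Such a root exists.

f(-3) = 14 and f(0) = -4, which have opposite signs.
Since f is a polynomial it is continuous on [-3, 0].
By the Intermediate Value Theorem f must vanish at some point of (-3, 0).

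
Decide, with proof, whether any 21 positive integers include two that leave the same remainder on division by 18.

Partition the integers by their residue mod 18; there are 18 classes.
Since 21 > 18, two of the 21 integers must share a residue class by the pigeonhole principle; call them a and b.
That is, a and b leave the same remainder on division by 18, as claimed.

True.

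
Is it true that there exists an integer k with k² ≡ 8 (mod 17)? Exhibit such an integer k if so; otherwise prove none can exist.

k = 5 works: 5² = 25, and 25 − 8 = 17 = 1·17.

k = 5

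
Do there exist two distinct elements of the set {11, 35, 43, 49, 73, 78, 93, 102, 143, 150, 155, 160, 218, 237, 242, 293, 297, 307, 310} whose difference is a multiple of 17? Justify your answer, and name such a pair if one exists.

Reduce each element mod 17: 11↦11, 35↦1, 43↦9, 49↦15, 73↦5, 78↦10, 93↦8, 102↦0, 143↦7, 150↦14, 155↦2, 160↦7, 218↦14, 237↦16, 242↦4, 293↦4, 297↦8, 307↦1, 310↦4. The residue 1 repeats (at 35 and 307), and 307 − 35 = 272 = 16·17.

The pair (35, 307) works.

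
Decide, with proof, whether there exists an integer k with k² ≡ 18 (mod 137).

Take k = 93. Then 93² = 8649 = 63·137 + 18, so 93² ≡ 18 (mod 137).

k = 93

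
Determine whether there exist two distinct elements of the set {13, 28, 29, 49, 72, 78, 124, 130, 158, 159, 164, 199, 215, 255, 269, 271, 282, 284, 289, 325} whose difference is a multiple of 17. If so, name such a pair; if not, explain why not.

28 and 130 are such a pair.

Reduce each element mod 17: 13↦13, 28↦11, 29↦12, 49↦15, 72↦4, 78↦10, 124↦5, 130↦11, 158↦5, 159↦6, 164↦11, 199↦12, 215↦11, 255↦0, 269↦14, 271↦16, 282↦10, 284↦12, 289↦0, 325↦2. The residue 11 repeats (at 28 and 130), and 130 − 28 = 102 = 6·17.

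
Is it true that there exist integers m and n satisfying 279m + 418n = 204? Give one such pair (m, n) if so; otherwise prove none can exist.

279 and 418 are coprime, so 279m + 418n ranges over all of ℤ.
Dividing repeatedly: 418 = 1·279 + 139, 279 = 2·139 + 1, 139 = 139·1 + 0.
Back-substituting, 1 = 279 − 2·139 = 279 − 2·(418 − 1·279) = −2·418 + 3·279; that is, 279·3 + 418·(-2) = 1.
Times 204: 279·612 + 418·(-408) = 204, so (612, -408) solves it.
Shifting by a multiple of (418, −279) keeps it a solution: m = 612 − 1·418 = 194, n = -408 + 1·279 = -129.
Check: 279·194 + 418·(-129) = 54126 − 53922 = 204. ✓

m = 194, n = -129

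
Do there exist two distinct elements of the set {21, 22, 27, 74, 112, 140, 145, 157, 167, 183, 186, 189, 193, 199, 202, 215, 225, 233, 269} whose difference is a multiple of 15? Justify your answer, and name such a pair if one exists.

Yes: 21 and 186.

21 mod 15 = 6 and 186 mod 15 = 6, so 186 − 21 = 165 = 11·15.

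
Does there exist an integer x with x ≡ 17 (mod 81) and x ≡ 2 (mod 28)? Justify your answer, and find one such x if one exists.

x = 422

gcd(81, 28) = 1, so the Chinese Remainder Theorem guarantees exactly one residue class mod 2268 satisfying both.
Any solution of the first congruence is x = 17 + 81t; substituting into the second, 81t ≡ 2 − 17 ≡ 13 (mod 28).
81 ≡ 25 (mod 28), so this reads 25t ≡ 13 (mod 28). Since 25·9 = 225 = 8·28 + 1, the inverse of 25 mod 28 is 9.
Therefore t ≡ 9·13 = 117 ≡ 5 (mod 28).
With t = 5: x = 17 + 81·5 = 422.
Verify: 422 = 5·81 + 17 and 422 = 15·28 + 2. ✓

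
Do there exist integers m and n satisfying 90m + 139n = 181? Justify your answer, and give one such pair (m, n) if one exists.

Since gcd(90, 139) = 1, every integer is an integer combination of 90 and 139.
Euclidean algorithm: 139 = 1·90 + 49, 90 = 1·49 + 41, 49 = 1·41 + 8, 41 = 5·8 + 1, 8 = 8·1 + 0.
Unwinding: 1 = 41 − 5·8 = 41 − 5·(49 − 1·41) = −5·49 + 6·41 = −5·49 + 6·(90 − 1·49) = 6·90 − 11·49 = 6·90 − 11·(139 − 1·90) = −11·139 + 17·90, i.e. 90·17 + 139·(-11) = 1.
Multiplying through by 181: m = 17·181 = 3077, n = (-11)·181 = -1991 is a solution.
Subtracting 22·139 from m and adding 22·90 to n gives the tidier solution (19, -11).
Check: 90·19 + 139·(-11) = 1710 − 1529 = 181. ✓

m = 19, n = -11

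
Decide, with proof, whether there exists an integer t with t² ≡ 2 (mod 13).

Since (13 − t)² ≡ t² (mod 13), it suffices to square t = 0, 1, …, 6: the residues are 0, 1, 4, 9, 3, 12, 10.
So the quadratic residues mod 13 are {0, 1, 3, 4, 9, 10, 12}, and 2 is not among them.
Hence no integer t has t² ≡ 2 (mod 13).

No, no such integer exists.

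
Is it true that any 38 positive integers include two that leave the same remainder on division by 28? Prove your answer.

Each integer lies in one of the 28 residue classes modulo 28.
Placing 38 integers into 28 classes, some class receives at least two — say a and b.
That is, a and b leave the same remainder on division by 28, as claimed.

Yes.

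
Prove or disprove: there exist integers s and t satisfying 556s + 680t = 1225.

Both 556 and 680 are divisible by gcd(556, 680) = 4, hence so is any combination 556s + 680t.
But 1225 = 4·306 + 1, so 4 ∤ 1225.
Therefore 556s + 680t = 1225 has no solution in integers.

There are no such integers.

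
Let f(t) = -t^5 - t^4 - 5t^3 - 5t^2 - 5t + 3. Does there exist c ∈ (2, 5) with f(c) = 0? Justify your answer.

The endpoint values f(2) = -115 and f(5) = -4522 are both negative. Claim: f(t) < 0 for every t in (2, 5).
Substitute t = 2 + u, where 0 < u < 3 on the interval. Expanding, f(2 + u) = -u^5 - 11u^4 - 53u^3 - 139u^2 - 197u - 115.
The nonzero coefficients here are all negative, so for u > 0 every term is negative (or zero), and the constant term -115 is strictly negative.
So f is strictly negative on (2, 5); no root exists in the interval.

No.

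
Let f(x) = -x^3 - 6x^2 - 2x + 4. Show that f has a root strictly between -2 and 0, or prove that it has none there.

Yes, f has a root in the interval.

f(-2) = -8 and f(0) = 4, which have opposite signs.
Since f is a polynomial it is continuous on [-2, 0].
By the Intermediate Value Theorem f must vanish at some point of (-2, 0).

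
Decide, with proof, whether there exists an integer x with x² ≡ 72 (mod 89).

Take x = 28. Then 28² = 784 = 8·89 + 72, so 28² ≡ 72 (mod 89).

x = 28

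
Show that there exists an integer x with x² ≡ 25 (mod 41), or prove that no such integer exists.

Take x = 5. Then 5² = 25, and since 0 ≤ 25 < 41 this is already reduced: 5² ≡ 25 (mod 41).

x = 5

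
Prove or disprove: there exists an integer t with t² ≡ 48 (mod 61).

t = 32 works: 32² = 1024, and 1024 − 48 = 976 = 16·61.

t = 32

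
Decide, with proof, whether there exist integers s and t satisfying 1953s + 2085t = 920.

There are no such integers.

Both 1953 and 2085 are divisible by gcd(1953, 2085) = 3, hence so is any combination 1953s + 2085t.
But 920 is not a multiple of 3 (it leaves remainder 2).
Therefore 1953s + 2085t = 920 has no solution in integers.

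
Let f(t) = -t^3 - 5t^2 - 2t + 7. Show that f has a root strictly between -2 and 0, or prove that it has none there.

Such a root exists.

f(-2) = -1 and f(0) = 7, which have opposite signs.
f is continuous everywhere (it is a polynomial), in particular on [-2, 0].
By the Intermediate Value Theorem f must vanish at some point of (-2, 0).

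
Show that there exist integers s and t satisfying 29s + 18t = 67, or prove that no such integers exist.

s = 11, t = -14

29 and 18 are coprime, so 29s + 18t ranges over all of ℤ.
Run the Euclidean algorithm on 29 and 18: 29 = 1·18 + 11, 18 = 1·11 + 7, 11 = 1·7 + 4, 7 = 1·4 + 3, 4 = 1·3 + 1, 3 = 3·1 + 0.
Unwinding: 1 = 4 − 1·3 = 4 − (7 − 1·4) = −7 + 2·4 = −7 + 2·(11 − 1·7) = 2·11 − 3·7 = 2·11 − 3·(18 − 1·11) = −3·18 + 5·11 = −3·18 + 5·(29 − 1·18) = 5·29 − 8·18, i.e. 29·5 + 18·(-8) = 1.
Scaling by 67 gives the particular solution (s, t) = (335, -536).
Subtracting 18·18 from s and adding 18·29 to t gives the tidier solution (11, -14).
Check: 29·11 + 18·(-14) = 319 − 252 = 67. ✓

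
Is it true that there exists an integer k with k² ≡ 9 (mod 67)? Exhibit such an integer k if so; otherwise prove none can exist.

k = 3

Take k = 3. Then 3² = 9, and since 0 ≤ 9 < 67 this is already reduced: 3² ≡ 9 (mod 67).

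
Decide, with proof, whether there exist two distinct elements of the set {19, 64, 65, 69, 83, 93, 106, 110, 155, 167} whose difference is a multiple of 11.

No, no such pair exists.

Reduce each element modulo 11: 19↦8, 64↦9, 65↦10, 69↦3, 83↦6, 93↦5, 106↦7, 110↦0, 155↦1, 167↦2.
These 10 residues are pairwise different, hence no difference of two elements is divisible by 11.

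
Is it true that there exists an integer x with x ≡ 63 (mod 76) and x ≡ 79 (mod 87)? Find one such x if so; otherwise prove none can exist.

The moduli 76 and 87 are coprime, so by the Chinese Remainder Theorem a unique solution modulo 6612 exists.
Write x = 63 + 76t and require 63 + 76t ≡ 79 (mod 87), i.e. 76t ≡ 16 (mod 87).
Note 76·79 = 6004 ≡ 1 (mod 87) (as 6004 − 1 = 69·87), so 76⁻¹ ≡ 79.
Multiplying by 79: t ≡ 79·16 = 1264 ≡ 46 (mod 87).
With t = 46: x = 63 + 76·46 = 3559.
Check: 3559 mod 76 = 63, 3559 mod 87 = 79. ✓

x = 3559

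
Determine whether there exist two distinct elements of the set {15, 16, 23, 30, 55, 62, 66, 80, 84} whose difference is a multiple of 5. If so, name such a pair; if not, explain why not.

Yes: 15 and 30.

Reduce each element mod 5: 15↦0, 16↦1, 23↦3, 30↦0, 55↦0, 62↦2, 66↦1, 80↦0, 84↦4. The residue 0 repeats (at 15 and 30), and 30 − 15 = 15 = 3·5.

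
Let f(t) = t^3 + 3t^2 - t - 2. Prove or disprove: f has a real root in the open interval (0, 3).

Yes, f has a root in the interval.

f(0) = -2 and f(3) = 49, which have opposite signs.
Since f is a polynomial it is continuous on [0, 3].
By the Intermediate Value Theorem f must vanish at some point of (0, 3).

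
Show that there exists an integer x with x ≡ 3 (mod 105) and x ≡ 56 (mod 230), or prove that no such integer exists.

There is no such integer.

Both moduli are multiples of 5 = gcd(105, 230), so any solution would satisfy x ≡ 3 and x ≡ 56 modulo 5 simultaneously.
However 3 ≡ 3 and 56 ≡ 1 (mod 5), and 3 ≠ 1.
Therefore no such x exists.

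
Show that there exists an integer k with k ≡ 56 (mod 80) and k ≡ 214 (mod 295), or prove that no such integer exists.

gcd(80, 295) = 5. If k ≡ 56 (mod 80) and k ≡ 214 (mod 295), then k ≡ 56 (mod 5) and k ≡ 214 (mod 5).
These are incompatible: 56 − 214 = -158 is not divisible by 5.
So no integer satisfies both congruences.

No such integer exists.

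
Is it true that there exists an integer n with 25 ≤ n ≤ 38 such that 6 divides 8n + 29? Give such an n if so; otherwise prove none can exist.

The values of 8n + 29 for n = 25, 26, …, 38 are 229, 237, 245, 253, 261, 269, 277, 285, 293, 301, 309, 317, 325, 333; reduced mod 6 these are 1, 3, 5, 1, 3, 5, 1, 3, 5, 1, 3, 5, 1, 3.
Since 0 is absent from this list, 6 ∤ 8n + 29 for every n with 25 ≤ n ≤ 38.

No such integer n in that range exists.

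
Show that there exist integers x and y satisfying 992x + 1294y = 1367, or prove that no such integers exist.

No such integers exist.

gcd(992, 1294) = 2, so every integer of the form 992x + 1294y is a multiple of 2.
But 1367 = 2·683 + 1, so 2 ∤ 1367.
So the equation is unsolvable over ℤ.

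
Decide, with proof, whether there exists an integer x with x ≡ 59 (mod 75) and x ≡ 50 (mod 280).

There is no such integer.

Both moduli are multiples of 5 = gcd(75, 280), so any solution would satisfy x ≡ 59 and x ≡ 50 modulo 5 simultaneously.
However 59 ≡ 4 and 50 ≡ 0 (mod 5), and 4 ≠ 0.
So no integer satisfies both congruences.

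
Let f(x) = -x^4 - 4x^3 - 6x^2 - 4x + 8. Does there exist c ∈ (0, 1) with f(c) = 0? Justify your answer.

f(0) = 8 and f(1) = -7, which have opposite signs.
As a polynomial, f is continuous on every closed interval.
By the Intermediate Value Theorem, f takes the value 0 somewhere in the open interval.

Yes, f has a root in the interval.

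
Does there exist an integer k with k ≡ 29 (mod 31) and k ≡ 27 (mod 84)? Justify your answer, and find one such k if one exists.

gcd(31, 84) = 1, so the Chinese Remainder Theorem guarantees exactly one residue class mod 2604 satisfying both.
Any solution of the first congruence is k = 29 + 31t; substituting into the second, 31t ≡ 27 − 29 ≡ 82 (mod 84).
Since 31·19 = 589 = 7·84 + 1, the inverse of 31 mod 84 is 19.
Therefore t ≡ 19·82 = 1558 ≡ 46 (mod 84).
With t = 46: k = 29 + 31·46 = 1455.
Indeed 1455 ≡ 29 (mod 31) and 1455 ≡ 27 (mod 84).

k = 1455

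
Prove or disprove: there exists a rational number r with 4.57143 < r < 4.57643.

Multiplying by 33: 33·4.57143 = 150.85719 and 33·4.57643 = 151.02219, so the integer 151 lies strictly between them.
So r = 151/33 works: it is a ratio of integers, and dividing 33·4.57143 < 151 < 33·4.57643 through by 33 gives 4.57143 < 151/33 < 4.57643.

r = 151/33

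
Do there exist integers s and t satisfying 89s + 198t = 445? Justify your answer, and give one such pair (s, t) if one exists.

Since gcd(89, 198) = 1, every integer is an integer combination of 89 and 198.
Run the Euclidean algorithm on 198 and 89: 198 = 2·89 + 20, 89 = 4·20 + 9, 20 = 2·9 + 2, 9 = 4·2 + 1, 2 = 2·1 + 0.
Back-substituting, 1 = 9 − 4·2 = 9 − 4·(20 − 2·9) = −4·20 + 9·9 = −4·20 + 9·(89 − 4·20) = 9·89 − 40·20 = 9·89 − 40·(198 − 2·89) = −40·198 + 89·89; that is, 89·89 + 198·(-40) = 1.
Multiplying through by 445: s = 89·445 = 39605, t = (-40)·445 = -17800 is a solution.
Subtracting 200·198 from s and adding 200·89 to t gives the tidier solution (5, 0).
Check: 89·5 + 198·0 = 445 + 0 = 445. ✓

s = 5, t = 0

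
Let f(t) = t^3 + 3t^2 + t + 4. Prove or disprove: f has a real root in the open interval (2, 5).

f has no root in that interval.

The endpoint values f(2) = 26 and f(5) = 209 are both positive. Claim: f(t) > 0 for every t in (2, 5).
Substitute t = 2 + u, where 0 < u < 3 on the interval. Expanding, f(2 + u) = u^3 + 9u^2 + 25u + 26.
The nonzero coefficients here are all positive, so for u > 0 every term is positive (or zero), and the constant term 26 is strictly positive.
So f is strictly positive on (2, 5); no root exists in the interval.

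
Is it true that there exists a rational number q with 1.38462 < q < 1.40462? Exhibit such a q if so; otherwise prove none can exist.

q = 7/5

Scale by 5: the interval becomes (6.92310, 7.02310), which contains the integer 7.
Hence 7/5 is a rational number with 1.38462 < 7/5 < 1.40462.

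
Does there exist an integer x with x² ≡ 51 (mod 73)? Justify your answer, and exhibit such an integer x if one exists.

No, no such integer exists.

Apply Euler's criterion with the prime 73: 51 is a quadratic residue iff 51^36 ≡ 1 (mod 73), and a non-residue iff it is ≡ −1.
Squaring successively (mod 73): 51^2 = 2601 ≡ 46; 51^4 ≡ 46² = 2116 ≡ 72; 51^8 ≡ 72² = 5184 ≡ 1; 51^16 ≡ 1² = 1 ≡ 1; 51^32 ≡ 1² = 1 ≡ 1.
Since 36 = 32 + 4, 51^36 ≡ 1 · 72; multiplying out mod 73: 1·72 = 72 ≡ 72. Thus 51^36 ≡ 72 ≡ −1 (mod 73).
The value −1 means 51 is a non-residue modulo 73, so x² ≡ 51 (mod 73) is impossible.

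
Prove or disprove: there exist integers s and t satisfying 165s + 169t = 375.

165 and 169 are coprime, so 165s + 169t ranges over all of ℤ.
Dividing repeatedly: 169 = 1·165 + 4, 165 = 41·4 + 1, 4 = 4·1 + 0.
Back-substituting, 1 = 165 − 41·4 = 165 − 41·(169 − 1·165) = −41·169 + 42·165; that is, 165·42 + 169·(-41) = 1.
Multiplying through by 375: s = 42·375 = 15750, t = (-41)·375 = -15375 is a solution.
Subtracting 93·169 from s and adding 93·165 to t gives the tidier solution (33, -30).
Check: 165·33 + 169·(-30) = 5445 − 5070 = 375. ✓

s = 33, t = -30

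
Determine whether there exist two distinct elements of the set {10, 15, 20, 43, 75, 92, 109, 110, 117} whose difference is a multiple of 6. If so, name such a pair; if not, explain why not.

15 mod 6 = 3 and 75 mod 6 = 3, so 75 − 15 = 60 = 10·6.

The pair (15, 75) works.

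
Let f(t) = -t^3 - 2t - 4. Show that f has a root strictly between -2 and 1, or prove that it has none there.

Such a root exists.

f(-2) = 8 and f(1) = -7, which have opposite signs.
Since f is a polynomial it is continuous on [-2, 1].
By the Intermediate Value Theorem f must vanish at some point of (-2, 1).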